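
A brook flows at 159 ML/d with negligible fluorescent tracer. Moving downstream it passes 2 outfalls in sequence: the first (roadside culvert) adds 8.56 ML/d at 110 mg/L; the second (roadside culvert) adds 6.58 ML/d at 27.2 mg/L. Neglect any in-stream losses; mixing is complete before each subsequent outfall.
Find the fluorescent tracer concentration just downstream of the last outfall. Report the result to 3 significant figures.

Below outfall 1: Q → 167.6 ML/d, C = (159.0·0 + 8.560·110.0)/167.6 = 5.619 mg/L.
Below outfall 2: Q → 174.1 ML/d, C = (167.6·5.619 + 6.580·27.20)/174.1 = 6.435 mg/L.

6.43 mg/L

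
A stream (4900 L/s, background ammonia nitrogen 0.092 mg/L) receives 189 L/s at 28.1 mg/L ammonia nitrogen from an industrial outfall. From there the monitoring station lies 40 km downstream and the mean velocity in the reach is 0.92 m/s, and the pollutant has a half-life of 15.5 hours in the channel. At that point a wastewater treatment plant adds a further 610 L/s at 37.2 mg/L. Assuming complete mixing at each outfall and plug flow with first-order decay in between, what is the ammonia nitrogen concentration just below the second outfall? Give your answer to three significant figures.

4.57 mg/L

After mixing, C = (4900·0.09200 + 189.0·28.10) / 5089 = 5762/5089 = 1.132 mg/L; combined flow 5089 L/s.
Travel time t = 40·1000 / 0.92 = 43480 s = 12.08 h.
Half-life 15.5 h → k = ln 2 / 15.5 = 0.04472 h⁻¹ = 1.073 d⁻¹.
Applying C = C₀e^(−kt): 1.132 × 0.5827 = 0.6597 mg/L.
At the second outfall, C = (5089·0.6597 + 610.0·37.20) / (5089 + 610.0) = 4.571 mg/L.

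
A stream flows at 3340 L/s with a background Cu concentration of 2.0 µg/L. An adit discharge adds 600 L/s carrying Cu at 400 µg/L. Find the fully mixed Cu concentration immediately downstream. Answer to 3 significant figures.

After mixing, C = (3340·2.000 + 600.0·400.0) / 3940 = 246700/3940 = 62.61 µg/L.

62.6 µg/L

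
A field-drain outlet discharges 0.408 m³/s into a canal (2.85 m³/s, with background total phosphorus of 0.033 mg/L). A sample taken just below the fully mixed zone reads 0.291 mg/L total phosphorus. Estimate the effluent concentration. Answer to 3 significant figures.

2.09 mg/L

Mass balance: 2.850·0.03300 + 0.4080·Cₑ = 3.258·0.2910
→ Cₑ = (3.258·0.2910 − 2.850·0.03300) / 0.4080 = 2.093 mg/L.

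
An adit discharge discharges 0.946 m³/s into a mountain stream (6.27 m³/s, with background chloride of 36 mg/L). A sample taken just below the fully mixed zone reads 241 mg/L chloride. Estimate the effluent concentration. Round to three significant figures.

1600 mg/L

Mass balance: 6.270·36.00 + 0.9460·Cₑ = 7.216·241.0
→ Cₑ = (7.216·241.0 − 6.270·36.00) / 0.9460 = 1600 mg/L.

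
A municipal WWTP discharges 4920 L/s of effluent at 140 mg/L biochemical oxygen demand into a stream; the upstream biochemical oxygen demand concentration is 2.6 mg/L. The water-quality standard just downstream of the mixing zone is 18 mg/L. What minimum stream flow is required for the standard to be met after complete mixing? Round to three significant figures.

Set C_mix = 18: (Q·2.600 + 4920·140.0) / (Q + 4920) = 18
→ Q = 4920·(140.0 − 18)/(18 − 2.600) = 38980 L/s.

39000 L/s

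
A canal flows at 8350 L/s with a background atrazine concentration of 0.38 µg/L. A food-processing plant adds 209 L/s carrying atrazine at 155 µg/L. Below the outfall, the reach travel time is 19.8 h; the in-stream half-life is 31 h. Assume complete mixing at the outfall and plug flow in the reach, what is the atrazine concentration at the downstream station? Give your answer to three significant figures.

After mixing, C = (8350·0.3800 + 209.0·155.0) / 8559 = 35570/8559 = 4.156 µg/L.
Half-life 31 h → k = ln 2 / 31 = 0.02236 h⁻¹ = 0.5366 d⁻¹.
First-order decay: C = 4.156·exp(−k·t) = 4.156·0.6423 = 2.669 µg/L.

2.67 µg/L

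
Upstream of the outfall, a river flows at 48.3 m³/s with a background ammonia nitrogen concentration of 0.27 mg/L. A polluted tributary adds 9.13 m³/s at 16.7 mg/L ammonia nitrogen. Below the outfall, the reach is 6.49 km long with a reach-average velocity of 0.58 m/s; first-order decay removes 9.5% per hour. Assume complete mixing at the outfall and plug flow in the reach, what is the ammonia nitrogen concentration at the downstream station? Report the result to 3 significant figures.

Conservation of mass: C = (48.30·0.2700 + 9.130·16.70) / 57.43 = 165.5/57.43 = 2.882 mg/L.
Travel time t = 6.49·1000 / 0.58 = 11190 s = 3.108 h.
9.5%/h lost → k = −ln(1 − 0.095) = 0.09982 h⁻¹.
Decay over the reach: 2.882·exp(−kt) = 2.882·0.7333 = 2.113 mg/L.

2.11 mg/L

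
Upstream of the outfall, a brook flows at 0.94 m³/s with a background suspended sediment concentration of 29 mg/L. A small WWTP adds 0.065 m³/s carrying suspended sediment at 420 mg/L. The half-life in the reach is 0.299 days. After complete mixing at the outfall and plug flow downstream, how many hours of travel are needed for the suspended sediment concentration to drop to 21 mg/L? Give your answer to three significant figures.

9.83 h

Mixed concentration C = ΣQC/ΣQ = (0.9400·29.00 + 0.06500·420.0) / 1.005 = 54.56/1.005 = 54.29 mg/L.
Half-life 0.299 d → k = ln 2 / 0.299 = 2.318 d⁻¹.
54.29·exp(−k·t) = 21 → t = ln(54.29/21)/k = 35400 s = 9.833 h.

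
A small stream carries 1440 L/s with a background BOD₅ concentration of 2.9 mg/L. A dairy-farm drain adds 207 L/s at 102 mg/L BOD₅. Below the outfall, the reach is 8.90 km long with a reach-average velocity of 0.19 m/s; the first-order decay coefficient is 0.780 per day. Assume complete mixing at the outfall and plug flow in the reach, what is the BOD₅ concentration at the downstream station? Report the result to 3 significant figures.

10.1 mg/L

Conservation of mass: C = (1440·2.900 + 207.0·102.0) / 1647 = 25290/1647 = 15.36 mg/L.
Travel time t = 8.90·1000 / 0.19 = 46840 s = 13.01 h.
Applying C = C₀e^(−kt): 15.36 × 0.6552 = 10.06 mg/L.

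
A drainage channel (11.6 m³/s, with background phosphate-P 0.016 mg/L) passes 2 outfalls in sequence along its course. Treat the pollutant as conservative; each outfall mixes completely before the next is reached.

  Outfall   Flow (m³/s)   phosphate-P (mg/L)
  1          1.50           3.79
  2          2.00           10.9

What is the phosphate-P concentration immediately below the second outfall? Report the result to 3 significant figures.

Outfall 1: combined Q = 13.10 m³/s; C = (11.60·0.01600 + 1.500·3.790)/13.10 = 0.4481 mg/L.
Outfall 2: combined Q = 15.10 m³/s; C = (13.10·0.4481 + 2.000·10.90)/15.10 = 1.832 mg/L.

1.83 mg/L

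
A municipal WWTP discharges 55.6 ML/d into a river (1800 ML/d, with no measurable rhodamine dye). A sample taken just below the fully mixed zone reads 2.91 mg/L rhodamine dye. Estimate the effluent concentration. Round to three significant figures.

97.1 mg/L

Mass balance: 1800·0 + 55.60·Cₑ = 1856·2.910
→ Cₑ = (1856·2.910 − 1800·0) / 55.60 = 97.12 mg/L.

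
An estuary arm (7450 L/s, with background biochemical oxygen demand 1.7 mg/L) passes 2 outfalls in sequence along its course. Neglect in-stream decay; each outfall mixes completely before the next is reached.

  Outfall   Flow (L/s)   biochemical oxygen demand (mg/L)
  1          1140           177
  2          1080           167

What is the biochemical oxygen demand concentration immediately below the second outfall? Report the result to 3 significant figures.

Outfall 1: combined Q = 8590 L/s; C = (7450·1.700 + 1140·177.0)/8590 = 24.96 mg/L.
Outfall 2: combined Q = 9670 L/s; C = (8590·24.96 + 1080·167.0)/9670 = 40.83 mg/L.

40.8 mg/L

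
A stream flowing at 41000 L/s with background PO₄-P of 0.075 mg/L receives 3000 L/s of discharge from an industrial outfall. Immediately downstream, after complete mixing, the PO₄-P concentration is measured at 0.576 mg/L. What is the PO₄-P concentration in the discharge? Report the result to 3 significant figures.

7.42 mg/L

Mass balance: 41000·0.07500 + 3000·Cₑ = 44000·0.5760
→ Cₑ = (44000·0.5760 − 41000·0.07500) / 3000 = 7.423 mg/L.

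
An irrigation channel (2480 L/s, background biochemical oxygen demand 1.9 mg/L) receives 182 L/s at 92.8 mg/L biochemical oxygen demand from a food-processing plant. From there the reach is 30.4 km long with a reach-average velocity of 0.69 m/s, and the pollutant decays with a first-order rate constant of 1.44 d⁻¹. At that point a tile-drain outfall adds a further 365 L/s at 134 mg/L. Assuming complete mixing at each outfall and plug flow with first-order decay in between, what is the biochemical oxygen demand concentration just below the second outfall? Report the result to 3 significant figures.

Conservation of mass: C = (2480·1.900 + 182.0·92.80) / 2662 = 21600/2662 = 8.115 mg/L; combined flow 2662 L/s.
Travel time t = 30.4·1000 / 0.69 = 44060 s = 12.24 h.
Applying C = C₀e^(−kt): 8.115 × 0.4798 = 3.894 mg/L.
At the second outfall, C = (2662·3.894 + 365.0·134.0) / (2662 + 365.0) = 19.58 mg/L.

19.6 mg/L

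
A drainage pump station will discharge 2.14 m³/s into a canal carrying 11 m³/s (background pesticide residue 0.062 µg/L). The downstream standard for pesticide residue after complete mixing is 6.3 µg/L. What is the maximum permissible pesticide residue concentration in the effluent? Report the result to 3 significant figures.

At the limit, (Qr·Cr + Qe·Cₑ)/(Qr + Qe) = 6.3:
Cₑ = (13.14·6.3 − 11.00·0.06200) / 2.140 = 38.36 µg/L.

38.4 µg/L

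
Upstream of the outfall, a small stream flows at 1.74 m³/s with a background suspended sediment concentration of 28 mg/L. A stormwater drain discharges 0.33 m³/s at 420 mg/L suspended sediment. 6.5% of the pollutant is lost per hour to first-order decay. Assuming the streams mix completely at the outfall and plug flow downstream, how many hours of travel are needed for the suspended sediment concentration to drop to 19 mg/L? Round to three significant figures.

Flow-weighted average: C = (1.740·28.00 + 0.3300·420.0) / 2.070 = 187.3/2.070 = 90.49 mg/L.
6.5%/h lost → k = −ln(1 − 0.065) = 0.06721 h⁻¹.
90.49·exp(−k·t) = 19 → t = ln(90.49/19)/k = 83610 s = 23.22 h.

23.2 h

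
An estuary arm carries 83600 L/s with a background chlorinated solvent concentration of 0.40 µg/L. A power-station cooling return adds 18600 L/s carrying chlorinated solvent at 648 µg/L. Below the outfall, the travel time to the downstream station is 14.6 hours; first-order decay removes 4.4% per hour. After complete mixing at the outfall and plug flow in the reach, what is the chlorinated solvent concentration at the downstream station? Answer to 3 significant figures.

61.3 µg/L

Mass balance: C = (83600·0.4000 + 18600·648.0) / 102200 = 12090000/102200 = 118.3 µg/L.
4.4%/h lost → k = −ln(1 − 0.044) = 0.04500 h⁻¹.
After decay, C = 118.3 × e^(−kt) = 118.3 × 0.5184 = 61.31 µg/L.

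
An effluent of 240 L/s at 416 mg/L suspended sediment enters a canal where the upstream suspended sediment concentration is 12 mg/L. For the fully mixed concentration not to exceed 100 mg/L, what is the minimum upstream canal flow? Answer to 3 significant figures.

Set C_mix = 100: (Q·12.00 + 240.0·416.0) / (Q + 240.0) = 100
→ Q = 240.0·(416.0 − 100)/(100 − 12.00) = 861.8 L/s.

862 L/s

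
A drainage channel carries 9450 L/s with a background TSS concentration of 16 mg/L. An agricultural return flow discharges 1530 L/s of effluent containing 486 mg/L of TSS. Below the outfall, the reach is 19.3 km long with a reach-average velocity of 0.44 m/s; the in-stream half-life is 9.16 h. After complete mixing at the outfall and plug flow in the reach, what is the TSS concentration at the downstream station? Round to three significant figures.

Conservation of mass: C = (9450·16.00 + 1530·486.0) / 10980 = 894800/10980 = 81.49 mg/L.
Travel time t = 19.3·1000 / 0.44 = 43860 s = 12.18 h.
Half-life 9.16 h → k = ln 2 / 9.16 = 0.07567 h⁻¹ = 1.816 d⁻¹.
First-order decay: C = 81.49·exp(−k·t) = 81.49·0.3977 = 32.41 mg/L.

32.4 mg/L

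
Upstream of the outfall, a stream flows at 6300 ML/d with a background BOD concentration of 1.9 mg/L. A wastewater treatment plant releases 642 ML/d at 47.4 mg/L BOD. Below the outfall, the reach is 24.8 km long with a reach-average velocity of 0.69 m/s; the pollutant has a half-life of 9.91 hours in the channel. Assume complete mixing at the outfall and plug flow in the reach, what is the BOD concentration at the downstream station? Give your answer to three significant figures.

3.04 mg/L

After mixing, C = (6300·1.900 + 642.0·47.40) / 6942 = 42400/6942 = 6.108 mg/L.
Travel time t = 24.8·1000 / 0.69 = 35940 s = 9.984 h.
Half-life 9.91 h → k = ln 2 / 9.91 = 0.06994 h⁻¹ = 1.679 d⁻¹.
Decay over the reach: 6.108·exp(−kt) = 6.108·0.4974 = 3.038 mg/L.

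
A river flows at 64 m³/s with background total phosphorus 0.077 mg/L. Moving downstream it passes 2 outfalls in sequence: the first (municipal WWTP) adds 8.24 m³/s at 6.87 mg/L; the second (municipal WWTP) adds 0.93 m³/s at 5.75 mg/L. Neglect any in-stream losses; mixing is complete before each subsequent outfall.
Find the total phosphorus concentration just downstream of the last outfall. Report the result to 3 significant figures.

Outfall 1: combined Q = 72.24 m³/s; C = (64.00·0.07700 + 8.240·6.870)/72.24 = 0.8518 mg/L.
Outfall 2: combined Q = 73.17 m³/s; C = (72.24·0.8518 + 0.9300·5.750)/73.17 = 0.9141 mg/L.

0.914 mg/L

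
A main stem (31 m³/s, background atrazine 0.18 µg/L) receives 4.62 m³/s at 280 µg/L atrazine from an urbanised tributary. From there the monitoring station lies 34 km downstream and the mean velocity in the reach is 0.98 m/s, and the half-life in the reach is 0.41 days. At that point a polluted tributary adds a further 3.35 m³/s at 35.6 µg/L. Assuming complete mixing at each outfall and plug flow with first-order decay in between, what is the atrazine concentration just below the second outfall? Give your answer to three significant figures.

20.0 µg/L

After mixing, C = (31.00·0.1800 + 4.620·280.0) / 35.62 = 1299/35.62 = 36.47 µg/L; combined flow 35.62 m³/s.
Travel time t = 34·1000 / 0.98 = 34690 s = 9.637 h.
Half-life 0.41 d → k = ln 2 / 0.41 = 1.691 d⁻¹.
After decay, C = 36.47 × e^(−kt) = 36.47 × 0.5072 = 18.50 µg/L.
Second outfall: C = (35.62·18.50 + 3.350·35.60)/38.97 = 19.97 µg/L.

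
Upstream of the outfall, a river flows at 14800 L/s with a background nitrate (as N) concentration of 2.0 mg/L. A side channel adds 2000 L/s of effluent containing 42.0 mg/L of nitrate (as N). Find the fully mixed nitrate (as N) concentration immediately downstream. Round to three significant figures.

6.76 mg/L

Mixed concentration C = ΣQC/ΣQ = (14800·2.000 + 2000·42.00) / 16800 = 113600/16800 = 6.762 mg/L.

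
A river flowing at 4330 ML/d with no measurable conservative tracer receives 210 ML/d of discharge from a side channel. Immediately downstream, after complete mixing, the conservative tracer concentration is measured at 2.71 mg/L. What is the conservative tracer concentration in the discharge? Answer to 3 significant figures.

Mass balance: 4330·0 + 210.0·Cₑ = 4540·2.710
→ Cₑ = (4540·2.710 − 4330·0) / 210.0 = 58.59 mg/L.

58.6 mg/L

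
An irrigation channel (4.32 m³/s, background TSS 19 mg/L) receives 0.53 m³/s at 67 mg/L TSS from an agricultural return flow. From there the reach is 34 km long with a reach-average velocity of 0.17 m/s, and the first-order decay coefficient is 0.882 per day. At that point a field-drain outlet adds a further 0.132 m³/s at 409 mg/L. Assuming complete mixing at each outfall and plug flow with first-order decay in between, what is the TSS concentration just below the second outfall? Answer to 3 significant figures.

13.9 mg/L

Mixed concentration C = ΣQC/ΣQ = (4.320·19.00 + 0.5300·67.00) / 4.850 = 117.6/4.850 = 24.25 mg/L; combined flow 4.850 m³/s.
Travel time t = 34·1000 / 0.17 = 200000 s = 55.56 h.
Decay over the reach: 24.25·exp(−kt) = 24.25·0.1298 = 3.147 mg/L.
Second outfall: C = (4.850·3.147 + 0.1320·409.0)/4.982 = 13.90 mg/L.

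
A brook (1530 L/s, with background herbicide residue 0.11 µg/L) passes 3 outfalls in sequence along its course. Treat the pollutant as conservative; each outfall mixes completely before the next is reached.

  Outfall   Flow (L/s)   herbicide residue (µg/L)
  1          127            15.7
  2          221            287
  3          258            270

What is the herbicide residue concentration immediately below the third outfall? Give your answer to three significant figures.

63.3 µg/L

After outfall 1: Q = 1530 + 127.0 = 1657 L/s; C = (1530·0.1100 + 127.0·15.70)/1657 = 1.305 µg/L.
After outfall 2: Q = 1657 + 221.0 = 1878 L/s; C = (1657·1.305 + 221.0·287.0)/1878 = 34.93 µg/L.
After outfall 3: Q = 1878 + 258.0 = 2136 L/s; C = (1878·34.93 + 258.0·270.0)/2136 = 63.32 µg/L.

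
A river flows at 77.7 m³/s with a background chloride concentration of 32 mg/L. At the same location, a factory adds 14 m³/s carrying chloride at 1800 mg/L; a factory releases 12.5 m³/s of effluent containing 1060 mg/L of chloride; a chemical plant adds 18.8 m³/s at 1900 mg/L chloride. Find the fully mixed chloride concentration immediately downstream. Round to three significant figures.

After mixing, C = (77.70·32.00 + 14.00·1800 + 12.50·1060 + 18.80·1900) / 123.0 = 76660/123.0 = 623.2 mg/L.

623 mg/L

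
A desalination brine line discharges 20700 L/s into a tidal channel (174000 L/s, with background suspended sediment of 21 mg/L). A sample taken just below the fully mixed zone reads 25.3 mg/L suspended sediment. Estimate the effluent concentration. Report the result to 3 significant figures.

61.4 mg/L

Mass balance: 174000·21.00 + 20700·Cₑ = 194700·25.30
→ Cₑ = (194700·25.30 − 174000·21.00) / 20700 = 61.44 mg/L.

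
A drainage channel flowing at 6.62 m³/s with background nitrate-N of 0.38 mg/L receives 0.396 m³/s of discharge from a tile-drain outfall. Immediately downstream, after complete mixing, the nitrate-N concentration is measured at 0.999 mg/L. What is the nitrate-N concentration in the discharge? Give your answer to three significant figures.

11.3 mg/L

Mass balance: 6.620·0.3800 + 0.3960·Cₑ = 7.016·0.9990
→ Cₑ = (7.016·0.9990 − 6.620·0.3800) / 0.3960 = 11.35 mg/L.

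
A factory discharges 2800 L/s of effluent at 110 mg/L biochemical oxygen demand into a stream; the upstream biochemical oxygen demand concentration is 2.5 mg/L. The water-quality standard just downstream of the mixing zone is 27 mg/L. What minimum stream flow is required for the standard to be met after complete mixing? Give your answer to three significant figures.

Set C_mix = 27: (Q·2.500 + 2800·110.0) / (Q + 2800) = 27
→ Q = 2800·(110.0 − 27)/(27 − 2.500) = 9486 L/s.

9490 L/s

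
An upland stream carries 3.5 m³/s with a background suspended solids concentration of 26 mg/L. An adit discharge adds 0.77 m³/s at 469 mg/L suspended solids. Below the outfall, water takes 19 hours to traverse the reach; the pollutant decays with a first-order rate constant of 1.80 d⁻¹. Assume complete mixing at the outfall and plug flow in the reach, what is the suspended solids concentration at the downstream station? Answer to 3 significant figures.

25.5 mg/L

Flow-weighted average: C = (3.500·26.00 + 0.7700·469.0) / 4.270 = 452.1/4.270 = 105.9 mg/L.
First-order decay: C = 105.9·exp(−k·t) = 105.9·0.2405 = 25.47 mg/L.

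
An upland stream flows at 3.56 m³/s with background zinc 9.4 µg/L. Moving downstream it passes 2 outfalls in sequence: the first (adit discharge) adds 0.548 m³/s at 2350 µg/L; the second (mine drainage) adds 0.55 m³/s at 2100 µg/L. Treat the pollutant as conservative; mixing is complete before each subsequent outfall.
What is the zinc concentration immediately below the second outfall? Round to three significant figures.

532 µg/L

Outfall 1: combined Q = 4.108 m³/s; C = (3.560·9.400 + 0.5480·2350)/4.108 = 321.6 µg/L.
Outfall 2: combined Q = 4.658 m³/s; C = (4.108·321.6 + 0.5500·2100)/4.658 = 531.6 µg/L.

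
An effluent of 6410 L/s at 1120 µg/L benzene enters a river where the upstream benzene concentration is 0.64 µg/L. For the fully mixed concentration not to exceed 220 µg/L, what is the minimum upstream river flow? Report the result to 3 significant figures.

26300 L/s

Set C_mix = 220: (Q·0.6400 + 6410·1120) / (Q + 6410) = 220
→ Q = 6410·(1120 − 220)/(220 − 0.6400) = 26300 L/s.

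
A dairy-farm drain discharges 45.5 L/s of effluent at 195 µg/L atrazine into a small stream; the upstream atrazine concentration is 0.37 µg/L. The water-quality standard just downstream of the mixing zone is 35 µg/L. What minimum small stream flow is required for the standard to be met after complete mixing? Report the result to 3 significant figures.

210 L/s

Set C_mix = 35: (Q·0.3700 + 45.50·195.0) / (Q + 45.50) = 35
→ Q = 45.50·(195.0 − 35)/(35 − 0.3700) = 210.2 L/s.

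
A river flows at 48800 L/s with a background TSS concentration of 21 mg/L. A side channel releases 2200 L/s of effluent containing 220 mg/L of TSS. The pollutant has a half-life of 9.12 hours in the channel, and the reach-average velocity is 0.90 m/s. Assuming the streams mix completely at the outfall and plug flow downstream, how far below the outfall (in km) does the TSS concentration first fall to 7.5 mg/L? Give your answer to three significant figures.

58.5 km

Mixed concentration C = ΣQC/ΣQ = (48800·21.00 + 2200·220.0) / 51000 = 1509000/51000 = 29.58 mg/L.
Half-life 9.12 h → k = ln 2 / 9.12 = 0.07600 h⁻¹ = 1.824 d⁻¹.
Set 29.58·exp(−k·t) = 7.5 → t = ln(29.58/7.5)/k = 65000 s = 18.06 h.
Distance = v·t = 0.90·65000 = 58500 m = 58.50 km.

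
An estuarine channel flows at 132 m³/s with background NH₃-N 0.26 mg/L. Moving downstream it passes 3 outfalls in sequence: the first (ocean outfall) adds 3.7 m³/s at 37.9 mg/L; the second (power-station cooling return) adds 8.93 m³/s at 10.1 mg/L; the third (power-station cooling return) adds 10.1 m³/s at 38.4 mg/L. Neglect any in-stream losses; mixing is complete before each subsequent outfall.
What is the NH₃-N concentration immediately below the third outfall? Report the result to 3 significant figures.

4.22 mg/L

Outfall 1: combined Q = 135.7 m³/s; C = (132.0·0.2600 + 3.700·37.90)/135.7 = 1.286 mg/L.
Outfall 2: combined Q = 144.6 m³/s; C = (135.7·1.286 + 8.930·10.10)/144.6 = 1.830 mg/L.
Outfall 3: combined Q = 154.7 m³/s; C = (144.6·1.830 + 10.10·38.40)/154.7 = 4.218 mg/L.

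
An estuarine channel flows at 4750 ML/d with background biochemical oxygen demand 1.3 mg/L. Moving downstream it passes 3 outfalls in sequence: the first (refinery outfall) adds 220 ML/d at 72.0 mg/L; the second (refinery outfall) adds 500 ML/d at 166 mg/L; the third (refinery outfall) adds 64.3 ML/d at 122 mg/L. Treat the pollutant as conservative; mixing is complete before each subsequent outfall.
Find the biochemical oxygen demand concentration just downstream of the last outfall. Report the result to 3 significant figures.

20.4 mg/L

After outfall 1: Q = 4750 + 220.0 = 4970 ML/d; C = (4750·1.300 + 220.0·72.00)/4970 = 4.430 mg/L.
After outfall 2: Q = 4970 + 500.0 = 5470 ML/d; C = (4970·4.430 + 500.0·166.0)/5470 = 19.20 mg/L.
After outfall 3: Q = 5470 + 64.30 = 5534 ML/d; C = (5470·19.20 + 64.30·122.0)/5534 = 20.39 mg/L.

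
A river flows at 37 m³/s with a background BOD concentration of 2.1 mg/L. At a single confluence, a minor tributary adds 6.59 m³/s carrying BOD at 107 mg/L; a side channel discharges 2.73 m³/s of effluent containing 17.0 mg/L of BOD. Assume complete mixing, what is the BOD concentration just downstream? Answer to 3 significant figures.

17.9 mg/L

Conservation of mass: C = (37.00·2.100 + 6.590·107.0 + 2.730·17.00) / 46.32 = 829.2/46.32 = 17.90 mg/L.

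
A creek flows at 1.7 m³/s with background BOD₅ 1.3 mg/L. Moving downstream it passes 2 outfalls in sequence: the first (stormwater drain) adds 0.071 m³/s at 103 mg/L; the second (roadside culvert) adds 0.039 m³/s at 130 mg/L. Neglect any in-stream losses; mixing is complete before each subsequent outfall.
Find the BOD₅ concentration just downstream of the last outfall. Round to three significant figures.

8.06 mg/L

After outfall 1: Q = 1.700 + 0.07100 = 1.771 m³/s; C = (1.700·1.300 + 0.07100·103.0)/1.771 = 5.377 mg/L.
After outfall 2: Q = 1.771 + 0.03900 = 1.810 m³/s; C = (1.771·5.377 + 0.03900·130.0)/1.810 = 8.062 mg/L.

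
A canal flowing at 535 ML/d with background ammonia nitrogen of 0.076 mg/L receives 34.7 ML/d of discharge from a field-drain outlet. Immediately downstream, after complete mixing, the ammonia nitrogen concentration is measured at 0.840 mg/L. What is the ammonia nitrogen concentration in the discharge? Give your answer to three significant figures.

Mass balance: 535.0·0.07600 + 34.70·Cₑ = 569.7·0.8400
→ Cₑ = (569.7·0.8400 − 535.0·0.07600) / 34.70 = 12.62 mg/L.

12.6 mg/L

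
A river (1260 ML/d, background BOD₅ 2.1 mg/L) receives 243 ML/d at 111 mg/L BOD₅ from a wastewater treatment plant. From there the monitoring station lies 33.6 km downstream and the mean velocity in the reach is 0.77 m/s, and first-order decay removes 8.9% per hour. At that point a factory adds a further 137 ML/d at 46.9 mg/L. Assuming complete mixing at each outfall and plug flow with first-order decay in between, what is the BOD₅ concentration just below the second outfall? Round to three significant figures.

After mixing, C = (1260·2.100 + 243.0·111.0) / 1503 = 29620/1503 = 19.71 mg/L; combined flow 1503 ML/d.
Travel time t = 33.6·1000 / 0.77 = 43640 s = 12.12 h.
8.9%/h lost → k = −ln(1 − 0.089) = 0.09321 h⁻¹.
After decay, C = 19.71 × e^(−kt) = 19.71 × 0.3231 = 6.367 mg/L.
At the second outfall, C = (1503·6.367 + 137.0·46.90) / (1503 + 137.0) = 9.753 mg/L.

9.75 mg/L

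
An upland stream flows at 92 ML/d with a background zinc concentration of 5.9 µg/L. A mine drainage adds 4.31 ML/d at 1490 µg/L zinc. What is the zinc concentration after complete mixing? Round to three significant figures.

Mixed concentration C = ΣQC/ΣQ = (92.00·5.900 + 4.310·1490) / 96.31 = 6965/96.31 = 72.32 µg/L.

72.3 µg/L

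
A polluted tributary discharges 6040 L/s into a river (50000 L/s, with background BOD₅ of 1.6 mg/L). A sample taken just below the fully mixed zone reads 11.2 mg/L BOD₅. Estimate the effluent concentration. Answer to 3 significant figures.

Mass balance: 50000·1.600 + 6040·Cₑ = 56040·11.20
→ Cₑ = (56040·11.20 − 50000·1.600) / 6040 = 90.67 mg/L.

90.7 mg/L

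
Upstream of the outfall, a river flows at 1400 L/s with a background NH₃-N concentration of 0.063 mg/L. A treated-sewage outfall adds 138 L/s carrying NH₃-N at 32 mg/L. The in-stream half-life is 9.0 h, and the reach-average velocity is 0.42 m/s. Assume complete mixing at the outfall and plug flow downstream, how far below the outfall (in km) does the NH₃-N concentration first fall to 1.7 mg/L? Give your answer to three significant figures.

10.7 km

Mixed concentration C = ΣQC/ΣQ = (1400·0.06300 + 138.0·32.00) / 1538 = 4504/1538 = 2.929 mg/L.
Half-life 9.0 h → k = ln 2 / 9.0 = 0.07702 h⁻¹ = 1.848 d⁻¹.
Set 2.929·exp(−k·t) = 1.7 → t = ln(2.929/1.7)/k = 25420 s = 7.062 h.
Distance = v·t = 0.42·25420 = 10680 m = 10.68 km.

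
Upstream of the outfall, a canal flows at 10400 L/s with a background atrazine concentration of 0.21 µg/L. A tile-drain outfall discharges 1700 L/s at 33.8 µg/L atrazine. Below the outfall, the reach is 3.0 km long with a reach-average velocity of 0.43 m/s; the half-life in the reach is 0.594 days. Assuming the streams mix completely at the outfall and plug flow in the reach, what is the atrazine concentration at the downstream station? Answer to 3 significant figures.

4.49 µg/L

Conservation of mass: C = (10400·0.2100 + 1700·33.80) / 12100 = 59640/12100 = 4.929 µg/L.
Travel time t = 3.0·1000 / 0.43 = 6977 s = 1.938 h.
Half-life 0.594 d → k = ln 2 / 0.594 = 1.167 d⁻¹.
After decay, C = 4.929 × e^(−kt) = 4.929 × 0.9101 = 4.486 µg/L.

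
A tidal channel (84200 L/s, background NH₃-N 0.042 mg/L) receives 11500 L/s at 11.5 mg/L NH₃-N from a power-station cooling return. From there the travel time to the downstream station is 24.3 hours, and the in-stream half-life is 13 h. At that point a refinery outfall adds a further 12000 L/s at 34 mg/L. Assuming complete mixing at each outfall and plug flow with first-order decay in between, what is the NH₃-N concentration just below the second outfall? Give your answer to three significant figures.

Conservation of mass: C = (84200·0.04200 + 11500·11.50) / 95700 = 135800/95700 = 1.419 mg/L; combined flow 95700 L/s.
Half-life 13 h → k = ln 2 / 13 = 0.05332 h⁻¹ = 1.280 d⁻¹.
First-order decay: C = 1.419·exp(−k·t) = 1.419·0.2737 = 0.3884 mg/L.
Second outfall: C = (95700·0.3884 + 12000·34.00)/107700 = 4.133 mg/L.

4.13 mg/L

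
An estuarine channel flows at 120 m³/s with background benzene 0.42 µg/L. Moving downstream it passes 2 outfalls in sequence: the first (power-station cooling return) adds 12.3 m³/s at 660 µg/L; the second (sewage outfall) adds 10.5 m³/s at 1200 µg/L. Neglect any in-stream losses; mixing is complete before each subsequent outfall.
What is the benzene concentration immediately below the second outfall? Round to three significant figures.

145 µg/L

After outfall 1: Q = 120.0 + 12.30 = 132.3 m³/s; C = (120.0·0.4200 + 12.30·660.0)/132.3 = 61.74 µg/L.
After outfall 2: Q = 132.3 + 10.50 = 142.8 m³/s; C = (132.3·61.74 + 10.50·1200)/142.8 = 145.4 µg/L.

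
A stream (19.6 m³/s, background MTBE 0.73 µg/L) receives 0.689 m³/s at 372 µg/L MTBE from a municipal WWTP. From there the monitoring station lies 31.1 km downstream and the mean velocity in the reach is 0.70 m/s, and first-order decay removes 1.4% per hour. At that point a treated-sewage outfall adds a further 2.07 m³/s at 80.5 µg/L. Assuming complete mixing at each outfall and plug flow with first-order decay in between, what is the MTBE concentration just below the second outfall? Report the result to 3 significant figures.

17.6 µg/L

Conservation of mass: C = (19.60·0.7300 + 0.6890·372.0) / 20.29 = 270.6/20.29 = 13.34 µg/L; combined flow 20.29 m³/s.
Travel time t = 31.1·1000 / 0.70 = 44430 s = 12.34 h.
1.4%/h lost → k = −ln(1 − 0.014) = 0.01410 h⁻¹.
After decay, C = 13.34 × e^(−kt) = 13.34 × 0.8403 = 11.21 µg/L.
At the second outfall, C = (20.29·11.21 + 2.070·80.50) / (20.29 + 2.070) = 17.62 µg/L.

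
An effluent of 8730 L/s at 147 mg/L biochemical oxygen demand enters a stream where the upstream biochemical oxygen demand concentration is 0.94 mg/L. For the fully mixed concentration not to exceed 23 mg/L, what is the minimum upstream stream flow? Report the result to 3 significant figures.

Set C_mix = 23: (Q·0.9400 + 8730·147.0) / (Q + 8730) = 23
→ Q = 8730·(147.0 − 23)/(23 − 0.9400) = 49070 L/s.

49100 L/s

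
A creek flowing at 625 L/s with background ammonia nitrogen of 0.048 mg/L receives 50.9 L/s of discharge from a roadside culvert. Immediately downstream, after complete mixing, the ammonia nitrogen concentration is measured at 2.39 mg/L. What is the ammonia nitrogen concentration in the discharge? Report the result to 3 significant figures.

31.1 mg/L

Mass balance: 625.0·0.04800 + 50.90·Cₑ = 675.9·2.390
→ Cₑ = (675.9·2.390 − 625.0·0.04800) / 50.90 = 31.15 mg/L.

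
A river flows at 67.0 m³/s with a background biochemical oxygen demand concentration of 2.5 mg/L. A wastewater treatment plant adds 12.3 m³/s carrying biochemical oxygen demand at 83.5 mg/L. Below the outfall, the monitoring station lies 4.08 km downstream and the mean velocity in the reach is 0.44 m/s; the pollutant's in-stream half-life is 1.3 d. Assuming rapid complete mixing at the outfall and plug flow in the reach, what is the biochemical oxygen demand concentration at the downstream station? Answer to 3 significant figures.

Conservation of mass: C = (67.00·2.500 + 12.30·83.50) / 79.30 = 1195/79.30 = 15.06 mg/L.
Travel time t = 4.08·1000 / 0.44 = 9273 s = 2.576 h.
Half-life 1.3 d → k = ln 2 / 1.3 = 0.5332 d⁻¹.
After decay, C = 15.06 × e^(−kt) = 15.06 × 0.9444 = 14.23 mg/L.

14.2 mg/L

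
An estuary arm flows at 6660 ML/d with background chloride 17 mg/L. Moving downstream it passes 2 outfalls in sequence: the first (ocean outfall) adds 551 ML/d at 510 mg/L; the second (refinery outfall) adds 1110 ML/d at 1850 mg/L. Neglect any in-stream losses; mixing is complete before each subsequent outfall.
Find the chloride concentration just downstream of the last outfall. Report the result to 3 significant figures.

Outfall 1: combined Q = 7211 ML/d; C = (6660·17.00 + 551.0·510.0)/7211 = 54.67 mg/L.
Outfall 2: combined Q = 8321 ML/d; C = (7211·54.67 + 1110·1850)/8321 = 294.2 mg/L.

294 mg/L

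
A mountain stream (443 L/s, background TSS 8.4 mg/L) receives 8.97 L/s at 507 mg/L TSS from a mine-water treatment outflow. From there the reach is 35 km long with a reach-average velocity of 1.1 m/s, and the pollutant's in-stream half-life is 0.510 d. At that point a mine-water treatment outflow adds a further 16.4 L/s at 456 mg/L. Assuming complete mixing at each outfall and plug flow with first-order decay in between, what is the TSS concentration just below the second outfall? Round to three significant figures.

26.7 mg/L

Mass balance: C = (443.0·8.400 + 8.970·507.0) / 452.0 = 8269/452.0 = 18.30 mg/L; combined flow 452.0 L/s.
Travel time t = 35·1000 / 1.1 = 31820 s = 8.838 h.
Half-life 0.510 d → k = ln 2 / 0.510 = 1.359 d⁻¹.
After decay, C = 18.30 × e^(−kt) = 18.30 × 0.6062 = 11.09 mg/L.
Second outfall: C = (452.0·11.09 + 16.40·456.0)/468.4 = 26.67 mg/L.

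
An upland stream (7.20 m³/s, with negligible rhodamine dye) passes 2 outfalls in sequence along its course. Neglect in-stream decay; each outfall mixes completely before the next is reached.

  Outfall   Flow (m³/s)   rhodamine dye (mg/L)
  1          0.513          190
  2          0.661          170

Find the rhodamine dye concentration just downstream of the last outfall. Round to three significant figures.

Below outfall 1: Q → 7.713 m³/s, C = (7.200·0 + 0.5130·190.0)/7.713 = 12.64 mg/L.
Below outfall 2: Q → 8.374 m³/s, C = (7.713·12.64 + 0.6610·170.0)/8.374 = 25.06 mg/L.

25.1 mg/L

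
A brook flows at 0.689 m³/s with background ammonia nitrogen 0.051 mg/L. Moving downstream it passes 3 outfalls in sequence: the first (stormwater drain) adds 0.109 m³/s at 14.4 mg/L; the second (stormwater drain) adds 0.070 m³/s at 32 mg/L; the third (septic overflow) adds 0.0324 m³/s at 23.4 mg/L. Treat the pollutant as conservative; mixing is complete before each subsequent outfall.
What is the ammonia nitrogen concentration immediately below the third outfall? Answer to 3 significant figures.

5.11 mg/L

Below outfall 1: Q → 0.7980 m³/s, C = (0.6890·0.05100 + 0.1090·14.40)/0.7980 = 2.011 mg/L.
Below outfall 2: Q → 0.8680 m³/s, C = (0.7980·2.011 + 0.07000·32.00)/0.8680 = 4.429 mg/L.
Below outfall 3: Q → 0.9004 m³/s, C = (0.8680·4.429 + 0.03240·23.40)/0.9004 = 5.112 mg/L.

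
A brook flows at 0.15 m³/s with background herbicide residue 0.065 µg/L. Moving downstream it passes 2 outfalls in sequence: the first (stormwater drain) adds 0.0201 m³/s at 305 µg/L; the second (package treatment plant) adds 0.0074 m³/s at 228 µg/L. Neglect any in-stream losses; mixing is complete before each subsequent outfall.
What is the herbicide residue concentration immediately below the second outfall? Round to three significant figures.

44.1 µg/L

Below outfall 1: Q → 0.1701 m³/s, C = (0.1500·0.06500 + 0.02010·305.0)/0.1701 = 36.10 µg/L.
Below outfall 2: Q → 0.1775 m³/s, C = (0.1701·36.10 + 0.007400·228.0)/0.1775 = 44.10 µg/L.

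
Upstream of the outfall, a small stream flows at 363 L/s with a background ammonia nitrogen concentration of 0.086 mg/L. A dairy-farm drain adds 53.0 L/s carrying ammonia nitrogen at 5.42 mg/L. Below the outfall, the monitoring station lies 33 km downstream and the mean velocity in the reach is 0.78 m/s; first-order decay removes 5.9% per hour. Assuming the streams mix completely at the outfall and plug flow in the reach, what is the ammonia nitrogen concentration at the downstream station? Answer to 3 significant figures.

0.375 mg/L

After mixing, C = (363.0·0.08600 + 53.00·5.420) / 416.0 = 318.5/416.0 = 0.7656 mg/L.
Travel time t = 33·1000 / 0.78 = 42310 s = 11.75 h.
5.9%/h lost → k = −ln(1 − 0.059) = 0.06081 h⁻¹.
First-order decay: C = 0.7656·exp(−k·t) = 0.7656·0.4894 = 0.3746 mg/L.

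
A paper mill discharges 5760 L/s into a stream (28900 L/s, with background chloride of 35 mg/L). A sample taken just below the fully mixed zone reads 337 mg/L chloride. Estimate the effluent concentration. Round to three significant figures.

1850 mg/L

Mass balance: 28900·35.00 + 5760·Cₑ = 34660·337.0
→ Cₑ = (34660·337.0 − 28900·35.00) / 5760 = 1852 mg/L.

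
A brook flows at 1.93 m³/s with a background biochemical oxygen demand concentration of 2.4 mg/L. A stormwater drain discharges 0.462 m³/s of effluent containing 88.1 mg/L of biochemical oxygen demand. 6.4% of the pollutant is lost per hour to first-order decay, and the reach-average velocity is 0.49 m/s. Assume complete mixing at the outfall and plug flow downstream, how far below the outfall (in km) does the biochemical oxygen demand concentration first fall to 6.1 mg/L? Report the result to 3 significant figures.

Mixed concentration C = ΣQC/ΣQ = (1.930·2.400 + 0.4620·88.10) / 2.392 = 45.33/2.392 = 18.95 mg/L.
6.4%/h lost → k = −ln(1 − 0.064) = 0.06614 h⁻¹.
Set 18.95·exp(−k·t) = 6.1 → t = ln(18.95/6.1)/k = 61700 s = 17.14 h.
Distance = v·t = 0.49·61700 = 30240 m = 30.24 km.

30.2 km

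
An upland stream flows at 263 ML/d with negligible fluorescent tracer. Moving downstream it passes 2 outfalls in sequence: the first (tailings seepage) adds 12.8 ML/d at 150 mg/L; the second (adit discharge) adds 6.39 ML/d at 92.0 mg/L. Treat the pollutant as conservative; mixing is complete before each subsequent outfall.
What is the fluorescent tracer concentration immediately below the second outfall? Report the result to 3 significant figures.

8.89 mg/L

After outfall 1: Q = 263.0 + 12.80 = 275.8 ML/d; C = (263.0·0 + 12.80·150.0)/275.8 = 6.962 mg/L.
After outfall 2: Q = 275.8 + 6.390 = 282.2 ML/d; C = (275.8·6.962 + 6.390·92.00)/282.2 = 8.887 mg/L.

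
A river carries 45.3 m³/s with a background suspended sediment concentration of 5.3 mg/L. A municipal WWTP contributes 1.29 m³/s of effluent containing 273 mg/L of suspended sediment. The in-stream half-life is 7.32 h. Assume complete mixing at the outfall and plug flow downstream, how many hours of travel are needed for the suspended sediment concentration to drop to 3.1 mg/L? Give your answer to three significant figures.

14.9 h

Mixed concentration C = ΣQC/ΣQ = (45.30·5.300 + 1.290·273.0) / 46.59 = 592.3/46.59 = 12.71 mg/L.
Half-life 7.32 h → k = ln 2 / 7.32 = 0.09469 h⁻¹ = 2.273 d⁻¹.
12.71·exp(−k·t) = 3.1 → t = ln(12.71/3.1)/k = 53650 s = 14.90 h.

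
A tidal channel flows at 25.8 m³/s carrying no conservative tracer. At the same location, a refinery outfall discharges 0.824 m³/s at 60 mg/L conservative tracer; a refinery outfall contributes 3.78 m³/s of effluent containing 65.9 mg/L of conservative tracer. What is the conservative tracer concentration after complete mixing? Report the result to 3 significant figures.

9.82 mg/L

After mixing, C = (25.80·0 + 0.8240·60.00 + 3.780·65.90) / 30.40 = 298.5/30.40 = 9.819 mg/L.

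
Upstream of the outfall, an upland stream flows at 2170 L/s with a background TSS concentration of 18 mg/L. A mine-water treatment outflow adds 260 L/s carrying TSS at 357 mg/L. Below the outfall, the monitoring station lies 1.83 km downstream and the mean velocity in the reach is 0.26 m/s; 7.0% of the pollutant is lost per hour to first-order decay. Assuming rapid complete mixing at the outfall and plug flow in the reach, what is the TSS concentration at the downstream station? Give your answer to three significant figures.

Mixed concentration C = ΣQC/ΣQ = (2170·18.00 + 260.0·357.0) / 2430 = 131900/2430 = 54.27 mg/L.
Travel time t = 1.83·1000 / 0.26 = 7038 s = 1.955 h.
7.0%/h lost → k = −ln(1 − 0.07) = 0.07257 h⁻¹.
Decay over the reach: 54.27·exp(−kt) = 54.27·0.8677 = 47.09 mg/L.

47.1 mg/L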